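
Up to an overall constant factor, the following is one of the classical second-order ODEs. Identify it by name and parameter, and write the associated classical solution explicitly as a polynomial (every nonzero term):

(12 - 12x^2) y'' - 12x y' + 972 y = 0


All three coefficients share the factor 12; dividing through by 12 gives  (1 - x^2) y'' - x y' + 81 y = 0.
This matches the Chebyshev equation (1 - x^2) y'' - x y' + n^2 y = 0 (note the -x y' term, not -2x y') with n^2 = 81, so n = 9; the polynomial solution is T_9(x).
With y = sum_k a_k x^k, matching x^k gives (k+2)(k+1) a_{k+2} = (k^2 - n^2) a_k = (k - 9)(k + 9) a_k. The right side vanishes at k = 9, so the series with the parity of 9 terminates at degree 9.
Standard normalization: leading coefficient of T_n is 2^(n-1), so a_9 = 2^8 = 256. Work downward with a_k = (k+1)(k+2) a_{k+2} / ((k - 9)(k + 9)):
  a_7 = (8)(9)(256) / ((7 - 9)(7 + 9)) = 18432/(-32) = -576
  a_5 = (6)(7)(-576) / ((5 - 9)(5 + 9)) = -24192/(-56) = 432
  a_3 = (4)(5)(432) / ((3 - 9)(3 + 9)) = 8640/(-72) = -120
  a_1 = (2)(3)(-120) / ((1 - 9)(1 + 9)) = -720/(-80) = 9
Hence T_9(x) = 256 x^9 - 576 x^7 + 432 x^5 - 120 x^3 + 9 x.

T_9(x); series = 256 x^9 - 576 x^7 + 432 x^5 - 120 x^3 + 9 x


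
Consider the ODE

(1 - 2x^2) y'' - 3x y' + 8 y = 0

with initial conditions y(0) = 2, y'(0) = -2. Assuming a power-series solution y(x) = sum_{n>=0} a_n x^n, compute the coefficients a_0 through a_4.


Ansatz: y(x) = sum_{n>=0} a_n x^n, so y'(x) = sum_{n>=1} n a_n x^(n-1) and y''(x) = sum_{n>=2} n(n-1) a_n x^(n-2).
Substitute into P(x) y'' + Q(x) y' + R(x) y = 0 with P(x) = 1 - 2x^2, Q(x) = -3x, R(x) = 8, and match powers of x.
Initial conditions: a_0 = 2, a_1 = -2.
Setting the coefficient of each power of x to zero and solving order by order (substituting the coefficients already found):
  x^0: 2 a_2 + 8 a_0 = 0  ->  2 a_2 = -8 a_0 = -16  ->  a_2 = -8
  x^1: 6 a_3 + 5 a_1 = 0  ->  6 a_3 = -5 a_1 = 10  ->  a_3 = 5/3
  x^2: 12 a_4 - 2 a_2 = 0  ->  12 a_4 = 2 a_2 = -16  ->  a_4 = -4/3
Truncated series: y(x) = 2 - 2 x - 8 x^2 + (5/3) x^3 - (4/3) x^4 + O(x^5).

a_0 = 2; a_1 = -2; a_2 = -8; a_3 = 5/3; a_4 = -4/3


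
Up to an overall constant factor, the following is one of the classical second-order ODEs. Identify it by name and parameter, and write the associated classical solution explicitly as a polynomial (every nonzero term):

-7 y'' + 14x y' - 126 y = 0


All three coefficients share the factor -7; dividing through by -7 gives  y'' - 2x y' + 18 y = 0.
This matches the Hermite equation y'' - 2x y' + 2n y = 0 with 2n = 18, so n = 9; the polynomial solution is H_9(x).
With y = sum_k a_k x^k, matching x^k gives (k+2)(k+1) a_{k+2} = 2(k - n) a_k = 2(k - 9) a_k. The right side vanishes at k = 9, so the series with the parity of 9 terminates at degree 9.
Standard normalization: leading coefficient of H_n is 2^n, so a_9 = 2^9 = 512. Work downward with a_k = (k+1)(k+2) a_{k+2} / (2(k - n)):
  a_7 = (8)(9)(512) / (2(7 - 9)) = 36864/(-4) = -9216
  a_5 = (6)(7)(-9216) / (2(5 - 9)) = -387072/(-8) = 48384
  a_3 = (4)(5)(48384) / (2(3 - 9)) = 967680/(-12) = -80640
  a_1 = (2)(3)(-80640) / (2(1 - 9)) = -483840/(-16) = 30240
Hence H_9(x) = 512 x^9 - 9216 x^7 + 48384 x^5 - 80640 x^3 + 30240 x.

H_9(x); series = 512 x^9 - 9216 x^7 + 48384 x^5 - 80640 x^3 + 30240 x


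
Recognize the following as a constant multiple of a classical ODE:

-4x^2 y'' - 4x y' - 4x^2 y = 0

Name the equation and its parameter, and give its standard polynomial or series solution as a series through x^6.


All three coefficients share the factor -4; dividing through by -4 gives  x^2 y'' + x y' + x^2 y = 0.
This matches the Bessel equation x^2 y'' + x y' + (x^2 - nu^2) y = 0 with nu^2 = 0, so nu = 0; the solution bounded at x = 0 is J_0(x).
Frobenius at x = 0: indicial roots ±nu; for r = nu the recurrence k(k + 2nu) c_k = -c_{k-2} gives the standard series J_nu(x) = sum_{k>=0} (-1)^k / (k! (k+nu)!) (x/2)^(2k+nu). Evaluate the first 4 terms:
  k = 0: (-1)^0 / (0! * 0! * 2^0) x^0 = 1/(1*1*1) x^0 = (1) x^0
  k = 1: (-1)^1 / (1! * 1! * 2^2) x^2 = -1/(1*1*4) x^2 = (-1/4) x^2
  k = 2: (-1)^2 / (2! * 2! * 2^4) x^4 = 1/(2*2*16) x^4 = (1/64) x^4
  k = 3: (-1)^3 / (3! * 3! * 2^6) x^6 = -1/(6*6*64) x^6 = (-1/2304) x^6
Hence J_0(x) = -x^6/2304 + x^4/64 - x^2/4 + 1 + ....

J_0(x); series = -x^6/2304 + x^4/64 - x^2/4 + 1


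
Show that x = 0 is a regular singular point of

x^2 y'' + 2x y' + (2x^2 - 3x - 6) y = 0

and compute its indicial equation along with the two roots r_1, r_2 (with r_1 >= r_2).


Divide by x^2 to reach normal form y'' + P_1(x) y' + P_2(x) y = 0 with P_1(x) = 2/x and P_2(x) = 2 - 3/x - 6/x^2.
x = 0 is a singular point because the y'-coefficient 2/x has a pole at x = 0 and the y-coefficient 2 - 3/x - 6/x^2 has a pole at x = 0.
It is a regular singular point because x P_1(x) = p(x) = 2 and x^2 P_2(x) = q(x) = 2x^2 - 3x - 6 are polynomials, hence analytic at x = 0.
p(0) = 2,  q(0) = -6.
Indicial equation: r(r-1) + p(0) r + q(0) = 0, i.e. r^2 + (p(0) - 1) r + q(0) = 0, i.e. r^2 + 1 r - 6 = 0.
Discriminant: (1)^2 - 4(-6) = 25, so r = (-1 ± 5)/2.
Solving: r_1 = 2, r_2 = -3.

indicial: r^2 + 1 r - 6 = 0; roots r_1 = 2, r_2 = -3


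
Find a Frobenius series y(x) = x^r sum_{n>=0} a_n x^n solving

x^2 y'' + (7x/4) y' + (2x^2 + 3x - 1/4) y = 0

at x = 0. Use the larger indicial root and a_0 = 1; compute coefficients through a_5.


Write in Frobenius form y'' + (p(x)/x) y' + (q(x)/x^2) y = 0:
  p(x) = 7/4,  q(x) = 2x^2 + 3x - 1/4.
Indicial equation: r(r-1) + (7/4) r + (-1/4) = 0 -> roots r_1 = 1/4, r_2 = -1.
Take r = r_1 = 1/4. Let y(x) = x^r sum_{n>=0} a_n x^n with a_0 = 1.
Substitute y = x^r sum a_n x^n and match x^{r+n}. The recurrence is
  D(n) a_n + 3 a_{n-1} + 2 a_{n-2} = 0,  where D(n) = (r+n)(r+n-1) + (7/4)(r+n) + (-1/4).
  a_n = [-3 a_{n-1} - 2 a_{n-2}] / D(n).
Since the indicial polynomial factors as (r - r_1)(r - r_2), D(n) = (r_1 + n - r_1)(r_1 + n - r_2) = n(n + 5/4).
Evaluating step by step (a_0 = 1):
  n = 1: D(1) = 1(1 + 5/4) = 9/4; numerator = -3(1) = -3; a_1 = (-3)/(9/4) = -4/3
  n = 2: D(2) = 2(2 + 5/4) = 13/2; numerator = -3(-4/3) - 2(1) = 2; a_2 = (2)/(13/2) = 4/13
  n = 3: D(3) = 3(3 + 5/4) = 51/4; numerator = -3(4/13) - 2(-4/3) = 68/39; a_3 = (68/39)/(51/4) = 16/117
  n = 4: D(4) = 4(4 + 5/4) = 21; numerator = -3(16/117) - 2(4/13) = -40/39; a_4 = (-40/39)/(21) = -40/819
  n = 5: D(5) = 5(5 + 5/4) = 125/4; numerator = -3(-40/819) - 2(16/117) = -8/63; a_5 = (-8/63)/(125/4) = -32/7875

r = 1/4; a_0 = 1; a_1 = -4/3; a_2 = 4/13; a_3 = 16/117; a_4 = -40/819; a_5 = -32/7875


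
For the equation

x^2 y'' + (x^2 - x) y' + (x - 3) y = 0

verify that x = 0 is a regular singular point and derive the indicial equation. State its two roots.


Divide by x^2 to reach normal form y'' + P_1(x) y' + P_2(x) y = 0 with P_1(x) = 1 - 1/x and P_2(x) = 1/x - 3/x^2.
x = 0 is a singular point because the y'-coefficient 1 - 1/x has a pole at x = 0 and the y-coefficient 1/x - 3/x^2 has a pole at x = 0.
It is a regular singular point because x P_1(x) = p(x) = x - 1 and x^2 P_2(x) = q(x) = x - 3 are polynomials, hence analytic at x = 0.
p(0) = -1,  q(0) = -3.
Indicial equation: r(r-1) + p(0) r + q(0) = 0, i.e. r^2 + (p(0) - 1) r + q(0) = 0, i.e. r^2 - 2 r - 3 = 0.
Discriminant: (-2)^2 - 4(-3) = 16, so r = (2 ± 4)/2.
Solving: r_1 = 3, r_2 = -1.

indicial: r^2 - 2 r - 3 = 0; roots r_1 = 3, r_2 = -1


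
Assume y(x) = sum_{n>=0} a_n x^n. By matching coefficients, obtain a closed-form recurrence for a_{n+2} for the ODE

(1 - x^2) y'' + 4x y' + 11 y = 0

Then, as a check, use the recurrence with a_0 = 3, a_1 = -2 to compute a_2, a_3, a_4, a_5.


Substitute y = sum_n a_n x^n.
(1 - 1 x^2) y'' contributes (n+2)(n+1) a_{n+2} - n(n-1) a_n at x^n.
4 x y'(x) contributes 4 n a_n at x^n.
11 y(x) contributes 11 a_n at x^n.
Matching x^n: (n+2)(n+1) a_{n+2} + (-n(n-1) + 4 n + 11) a_n = 0.
Thus a_{n+2} = (n(n-1) - 4 n - 11) / ((n+1)(n+2)) * a_n.

Check with a_0 = 3, a_1 = -2 (apply the recurrence for n = 0, 1, 2, 3): a_0 = 3, a_1 = -2, a_2 = -33/2, a_3 = 5, a_4 = 187/8, a_5 = -17/4.

a_(n+2) = (n(n-1) - 4 n - 11) / ((n+1)(n+2)) * a_n; check: a_0 = 3, a_1 = -2, a_2 = -33/2, a_3 = 5, a_4 = 187/8, a_5 = -17/4


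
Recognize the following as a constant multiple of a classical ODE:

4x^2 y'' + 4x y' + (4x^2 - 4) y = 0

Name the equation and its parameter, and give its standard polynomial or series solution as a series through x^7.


All three coefficients share the factor 4; dividing through by 4 gives  x^2 y'' + x y' + (x^2 - 1) y = 0.
This matches the Bessel equation x^2 y'' + x y' + (x^2 - nu^2) y = 0 with nu^2 = 1, so nu = 1; the solution bounded at x = 0 is J_1(x).
Frobenius at x = 0: indicial roots ±nu; for r = nu the recurrence k(k + 2nu) c_k = -c_{k-2} gives the standard series J_nu(x) = sum_{k>=0} (-1)^k / (k! (k+nu)!) (x/2)^(2k+nu). Evaluate the first 4 terms:
  k = 0: (-1)^0 / (0! * 1! * 2^1) x^1 = 1/(1*1*2) x^1 = (1/2) x^1
  k = 1: (-1)^1 / (1! * 2! * 2^3) x^3 = -1/(1*2*8) x^3 = (-1/16) x^3
  k = 2: (-1)^2 / (2! * 3! * 2^5) x^5 = 1/(2*6*32) x^5 = (1/384) x^5
  k = 3: (-1)^3 / (3! * 4! * 2^7) x^7 = -1/(6*24*128) x^7 = (-1/18432) x^7
Hence J_1(x) = -x^7/18432 + x^5/384 - x^3/16 + x/2 + ....

J_1(x); series = -x^7/18432 + x^5/384 - x^3/16 + x/2


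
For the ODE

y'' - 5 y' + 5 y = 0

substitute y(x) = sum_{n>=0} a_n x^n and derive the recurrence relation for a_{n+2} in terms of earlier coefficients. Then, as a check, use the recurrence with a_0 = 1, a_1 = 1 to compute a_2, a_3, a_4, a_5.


Substitute y = sum_n a_n x^n.
y''(x) has coefficient (n+2)(n+1) a_{n+2} at x^n;
-5 y'(x) has coefficient -5 (n+1) a_{n+1} at x^n;
5 y(x) has coefficient 5 a_n at x^n.
Matching x^n: (n+2)(n+1) a_{n+2} - 5 (n+1) a_{n+1} + 5 a_n = 0.
Thus a_{n+2} = [5 (n+1) a_{n+1} - 5 a_n] / ((n+1)(n+2)).

Check with a_0 = 1, a_1 = 1 (apply the recurrence for n = 0, 1, 2, 3): a_0 = 1, a_1 = 1, a_2 = 0, a_3 = -5/6, a_4 = -25/24, a_5 = -5/6.

a_(n+2) = [5 (n+1) a_(n+1) - 5 a_n] / ((n+1)(n+2)); check: a_0 = 1, a_1 = 1, a_2 = 0, a_3 = -5/6, a_4 = -25/24, a_5 = -5/6


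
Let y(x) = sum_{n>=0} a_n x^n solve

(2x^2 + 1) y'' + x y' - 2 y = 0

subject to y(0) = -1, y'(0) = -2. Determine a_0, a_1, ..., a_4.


Ansatz: y(x) = sum_{n>=0} a_n x^n, so y'(x) = sum_{n>=1} n a_n x^(n-1) and y''(x) = sum_{n>=2} n(n-1) a_n x^(n-2).
Substitute into P(x) y'' + Q(x) y' + R(x) y = 0 with P(x) = 2x^2 + 1, Q(x) = x, R(x) = -2, and match powers of x.
Initial conditions: a_0 = -1, a_1 = -2.
Setting the coefficient of each power of x to zero and solving order by order (substituting the coefficients already found):
  x^0: 2 a_2 - 2 a_0 = 0  ->  2 a_2 = 2 a_0 = -2  ->  a_2 = -1
  x^1: 6 a_3 - a_1 = 0  ->  6 a_3 = a_1 = -2  ->  a_3 = -1/3
  x^2: 12 a_4 + 4 a_2 = 0  ->  12 a_4 = -4 a_2 = 4  ->  a_4 = 1/3
Truncated series: y(x) = -1 - 2 x - x^2 - (1/3) x^3 + (1/3) x^4 + O(x^5).

a_0 = -1; a_1 = -2; a_2 = -1; a_3 = -1/3; a_4 = 1/3


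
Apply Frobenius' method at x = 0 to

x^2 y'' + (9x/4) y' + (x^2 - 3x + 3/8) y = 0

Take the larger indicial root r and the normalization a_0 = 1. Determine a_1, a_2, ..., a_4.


Write in Frobenius form y'' + (p(x)/x) y' + (q(x)/x^2) y = 0:
  p(x) = 9/4,  q(x) = x^2 - 3x + 3/8.
Indicial equation: r(r-1) + (9/4) r + (3/8) = 0 -> roots r_1 = -1/2, r_2 = -3/4.
Take r = r_1 = -1/2. Let y(x) = x^r sum_{n>=0} a_n x^n with a_0 = 1.
Substitute y = x^r sum a_n x^n and match x^{r+n}. The recurrence is
  D(n) a_n - 3 a_{n-1} + 1 a_{n-2} = 0,  where D(n) = (r+n)(r+n-1) + (9/4)(r+n) + (3/8).
  a_n = [3 a_{n-1} - 1 a_{n-2}] / D(n).
Since the indicial polynomial factors as (r - r_1)(r - r_2), D(n) = (r_1 + n - r_1)(r_1 + n - r_2) = n(n + 1/4).
Evaluating step by step (a_0 = 1):
  n = 1: D(1) = 1(1 + 1/4) = 5/4; numerator = 3(1) = 3; a_1 = (3)/(5/4) = 12/5
  n = 2: D(2) = 2(2 + 1/4) = 9/2; numerator = 3(12/5) - 1(1) = 31/5; a_2 = (31/5)/(9/2) = 62/45
  n = 3: D(3) = 3(3 + 1/4) = 39/4; numerator = 3(62/45) - 1(12/5) = 26/15; a_3 = (26/15)/(39/4) = 8/45
  n = 4: D(4) = 4(4 + 1/4) = 17; numerator = 3(8/45) - 1(62/45) = -38/45; a_4 = (-38/45)/(17) = -38/765

r = -1/2; a_0 = 1; a_1 = 12/5; a_2 = 62/45; a_3 = 8/45; a_4 = -38/765


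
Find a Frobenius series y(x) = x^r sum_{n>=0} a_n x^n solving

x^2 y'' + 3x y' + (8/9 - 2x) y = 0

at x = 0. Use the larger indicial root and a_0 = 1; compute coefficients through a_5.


Write in Frobenius form y'' + (p(x)/x) y' + (q(x)/x^2) y = 0:
  p(x) = 3,  q(x) = 8/9 - 2x.
Indicial equation: r(r-1) + (3) r + (8/9) = 0 -> roots r_1 = -2/3, r_2 = -4/3.
Take r = r_1 = -2/3. Let y(x) = x^r sum_{n>=0} a_n x^n with a_0 = 1.
Substitute y = x^r sum a_n x^n and match x^{r+n}. The recurrence is
  D(n) a_n - 2 a_{n-1} = 0,  where D(n) = (r+n)(r+n-1) + (3)(r+n) + (8/9).
  a_n = 2 / D(n) * a_{n-1}.
Since the indicial polynomial factors as (r - r_1)(r - r_2), D(n) = (r_1 + n - r_1)(r_1 + n - r_2) = n(n + 2/3).
Evaluating step by step (a_0 = 1):
  n = 1: D(1) = 1(1 + 2/3) = 5/3; numerator = 2(1) = 2; a_1 = (2)/(5/3) = 6/5
  n = 2: D(2) = 2(2 + 2/3) = 16/3; numerator = 2(6/5) = 12/5; a_2 = (12/5)/(16/3) = 9/20
  n = 3: D(3) = 3(3 + 2/3) = 11; numerator = 2(9/20) = 9/10; a_3 = (9/10)/(11) = 9/110
  n = 4: D(4) = 4(4 + 2/3) = 56/3; numerator = 2(9/110) = 9/55; a_4 = (9/55)/(56/3) = 27/3080
  n = 5: D(5) = 5(5 + 2/3) = 85/3; numerator = 2(27/3080) = 27/1540; a_5 = (27/1540)/(85/3) = 81/130900

r = -2/3; a_0 = 1; a_1 = 6/5; a_2 = 9/20; a_3 = 9/110; a_4 = 27/3080; a_5 = 81/130900


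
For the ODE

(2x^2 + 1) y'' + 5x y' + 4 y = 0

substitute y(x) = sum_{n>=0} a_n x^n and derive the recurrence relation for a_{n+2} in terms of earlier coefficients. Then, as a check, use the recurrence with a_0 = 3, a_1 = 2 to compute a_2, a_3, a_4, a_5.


Substitute y = sum_n a_n x^n.
(1 + 2 x^2) y'' contributes (n+2)(n+1) a_{n+2} + 2 n(n-1) a_n at x^n.
5 x y'(x) contributes 5 n a_n at x^n.
4 y(x) contributes 4 a_n at x^n.
Matching x^n: (n+2)(n+1) a_{n+2} + (2 n(n-1) + 5 n + 4) a_n = 0.
Thus a_{n+2} = (-2 n(n-1) - 5 n - 4) / ((n+1)(n+2)) * a_n.

Check with a_0 = 3, a_1 = 2 (apply the recurrence for n = 0, 1, 2, 3): a_0 = 3, a_1 = 2, a_2 = -6, a_3 = -3, a_4 = 9, a_5 = 93/20.

a_(n+2) = (-2 n(n-1) - 5 n - 4) / ((n+1)(n+2)) * a_n; check: a_0 = 3, a_1 = 2, a_2 = -6, a_3 = -3, a_4 = 9, a_5 = 93/20


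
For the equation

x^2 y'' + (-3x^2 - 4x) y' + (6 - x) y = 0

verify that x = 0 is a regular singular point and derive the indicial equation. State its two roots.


Divide by x^2 to reach normal form y'' + P_1(x) y' + P_2(x) y = 0 with P_1(x) = -3 - 4/x and P_2(x) = -1/x + 6/x^2.
x = 0 is a singular point because the y'-coefficient -3 - 4/x has a pole at x = 0 and the y-coefficient -1/x + 6/x^2 has a pole at x = 0.
It is a regular singular point because x P_1(x) = p(x) = -3x - 4 and x^2 P_2(x) = q(x) = 6 - x are polynomials, hence analytic at x = 0.
p(0) = -4,  q(0) = 6.
Indicial equation: r(r-1) + p(0) r + q(0) = 0, i.e. r^2 + (p(0) - 1) r + q(0) = 0, i.e. r^2 - 5 r + 6 = 0.
Discriminant: (-5)^2 - 4(6) = 1, so r = (5 ± 1)/2.
Solving: r_1 = 3, r_2 = 2.

indicial: r^2 - 5 r + 6 = 0; roots r_1 = 3, r_2 = 2


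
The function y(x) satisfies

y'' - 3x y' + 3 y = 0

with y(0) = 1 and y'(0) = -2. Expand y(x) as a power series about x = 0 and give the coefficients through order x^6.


Ansatz: y(x) = sum_{n>=0} a_n x^n, so y'(x) = sum_{n>=1} n a_n x^(n-1) and y''(x) = sum_{n>=2} n(n-1) a_n x^(n-2).
Substitute into P(x) y'' + Q(x) y' + R(x) y = 0 with P(x) = 1, Q(x) = -3x, R(x) = 3, and match powers of x.
Initial conditions: a_0 = 1, a_1 = -2.
Setting the coefficient of each power of x to zero and solving order by order (substituting the coefficients already found):
  x^0: 2 a_2 + 3 a_0 = 0  ->  2 a_2 = -3 a_0 = -3  ->  a_2 = -3/2
  x^1: 6 a_3 = 0  ->  a_3 = 0
  x^2: 12 a_4 - 3 a_2 = 0  ->  12 a_4 = 3 a_2 = -9/2  ->  a_4 = -3/8
  x^3: 20 a_5 - 6 a_3 = 0  ->  20 a_5 = 6 a_3 = 0  ->  a_5 = 0
  x^4: 30 a_6 - 9 a_4 = 0  ->  30 a_6 = 9 a_4 = -27/8  ->  a_6 = -9/80
Truncated series: y(x) = 1 - 2 x - (3/2) x^2 - (3/8) x^4 - (9/80) x^6 + O(x^7).

a_0 = 1; a_1 = -2; a_2 = -3/2; a_3 = 0; a_4 = -3/8; a_5 = 0; a_6 = -9/80


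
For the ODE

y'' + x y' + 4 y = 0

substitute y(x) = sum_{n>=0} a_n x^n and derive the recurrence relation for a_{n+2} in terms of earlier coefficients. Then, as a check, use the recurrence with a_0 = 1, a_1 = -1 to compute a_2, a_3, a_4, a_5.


Substitute y = sum_n a_n x^n.
y''(x) has coefficient (n+2)(n+1) a_{n+2} at x^n;
x y'(x) has coefficient n a_n at x^n (shift);
4 y(x) has coefficient 4 a_n at x^n.
Matching x^n: (n+2)(n+1) a_{n+2} + (n + 4) a_n = 0.
Thus a_{n+2} = (-n - 4) / ((n+1)(n+2)) * a_n.

Check with a_0 = 1, a_1 = -1 (apply the recurrence for n = 0, 1, 2, 3): a_0 = 1, a_1 = -1, a_2 = -2, a_3 = 5/6, a_4 = 1, a_5 = -7/24.

a_(n+2) = (-n - 4) / ((n+1)(n+2)) * a_n; check: a_0 = 1, a_1 = -1, a_2 = -2, a_3 = 5/6, a_4 = 1, a_5 = -7/24


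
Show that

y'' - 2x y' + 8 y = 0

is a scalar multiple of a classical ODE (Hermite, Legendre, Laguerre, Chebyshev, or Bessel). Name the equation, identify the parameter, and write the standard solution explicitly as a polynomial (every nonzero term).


The equation is already in a standard form:  y'' - 2x y' + 8 y = 0.
This matches the Hermite equation y'' - 2x y' + 2n y = 0 with 2n = 8, so n = 4; the polynomial solution is H_4(x).
With y = sum_k a_k x^k, matching x^k gives (k+2)(k+1) a_{k+2} = 2(k - n) a_k = 2(k - 4) a_k. The right side vanishes at k = 4, so the series with the parity of 4 terminates at degree 4.
Standard normalization: leading coefficient of H_n is 2^n, so a_4 = 2^4 = 16. Work downward with a_k = (k+1)(k+2) a_{k+2} / (2(k - n)):
  a_2 = (3)(4)(16) / (2(2 - 4)) = 192/(-4) = -48
  a_0 = (1)(2)(-48) / (2(0 - 4)) = -96/(-8) = 12
Hence H_4(x) = 16 x^4 - 48 x^2 + 12.

H_4(x); series = 16 x^4 - 48 x^2 + 12


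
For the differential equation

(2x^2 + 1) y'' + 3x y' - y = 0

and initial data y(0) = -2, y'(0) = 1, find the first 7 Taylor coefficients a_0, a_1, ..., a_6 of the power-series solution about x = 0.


Ansatz: y(x) = sum_{n>=0} a_n x^n, so y'(x) = sum_{n>=1} n a_n x^(n-1) and y''(x) = sum_{n>=2} n(n-1) a_n x^(n-2).
Substitute into P(x) y'' + Q(x) y' + R(x) y = 0 with P(x) = 2x^2 + 1, Q(x) = 3x, R(x) = -1, and match powers of x.
Initial conditions: a_0 = -2, a_1 = 1.
Setting the coefficient of each power of x to zero and solving order by order (substituting the coefficients already found):
  x^0: 2 a_2 - a_0 = 0  ->  2 a_2 = a_0 = -2  ->  a_2 = -1
  x^1: 6 a_3 + 2 a_1 = 0  ->  6 a_3 = -2 a_1 = -2  ->  a_3 = -1/3
  x^2: 12 a_4 + 9 a_2 = 0  ->  12 a_4 = -9 a_2 = 9  ->  a_4 = 3/4
  x^3: 20 a_5 + 20 a_3 = 0  ->  20 a_5 = -20 a_3 = 20/3  ->  a_5 = 1/3
  x^4: 30 a_6 + 35 a_4 = 0  ->  30 a_6 = -35 a_4 = -105/4  ->  a_6 = -7/8
Truncated series: y(x) = -2 + x - x^2 - (1/3) x^3 + (3/4) x^4 + (1/3) x^5 - (7/8) x^6 + O(x^7).

a_0 = -2; a_1 = 1; a_2 = -1; a_3 = -1/3; a_4 = 3/4; a_5 = 1/3; a_6 = -7/8


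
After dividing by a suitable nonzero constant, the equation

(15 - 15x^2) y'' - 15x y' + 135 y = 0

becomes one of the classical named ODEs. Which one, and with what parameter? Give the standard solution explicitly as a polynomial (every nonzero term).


All three coefficients share the factor 15; dividing through by 15 gives  (1 - x^2) y'' - x y' + 9 y = 0.
This matches the Chebyshev equation (1 - x^2) y'' - x y' + n^2 y = 0 (note the -x y' term, not -2x y') with n^2 = 9, so n = 3; the polynomial solution is T_3(x).
With y = sum_k a_k x^k, matching x^k gives (k+2)(k+1) a_{k+2} = (k^2 - n^2) a_k = (k - 3)(k + 3) a_k. The right side vanishes at k = 3, so the series with the parity of 3 terminates at degree 3.
Standard normalization: leading coefficient of T_n is 2^(n-1), so a_3 = 2^2 = 4. Work downward with a_k = (k+1)(k+2) a_{k+2} / ((k - 3)(k + 3)):
  a_1 = (2)(3)(4) / ((1 - 3)(1 + 3)) = 24/(-8) = -3
Hence T_3(x) = 4 x^3 - 3 x.

T_3(x); series = 4 x^3 - 3 x


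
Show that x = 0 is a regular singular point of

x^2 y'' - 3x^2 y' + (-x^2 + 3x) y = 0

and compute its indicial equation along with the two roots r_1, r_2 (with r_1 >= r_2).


Divide by x^2 to reach normal form y'' + P_1(x) y' + P_2(x) y = 0 with P_1(x) = -3 and P_2(x) = -1 + 3/x.
x = 0 is a singular point because the y-coefficient -1 + 3/x has a pole at x = 0.
It is a regular singular point because x P_1(x) = p(x) = -3x and x^2 P_2(x) = q(x) = -x^2 + 3x are polynomials, hence analytic at x = 0.
p(0) = 0,  q(0) = 0.
Indicial equation: r(r-1) + p(0) r + q(0) = 0, i.e. r^2 + (p(0) - 1) r + q(0) = 0, i.e. r^2 - 1 r = 0.
Discriminant: (-1)^2 - 4(0) = 1, so r = (1 ± 1)/2.
Solving: r_1 = 1, r_2 = 0.

indicial: r^2 - 1 r = 0; roots r_1 = 1, r_2 = 0


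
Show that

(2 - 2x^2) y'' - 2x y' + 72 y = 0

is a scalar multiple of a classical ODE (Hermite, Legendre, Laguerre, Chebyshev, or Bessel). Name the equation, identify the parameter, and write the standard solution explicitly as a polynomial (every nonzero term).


All three coefficients share the factor 2; dividing through by 2 gives  (1 - x^2) y'' - x y' + 36 y = 0.
This matches the Chebyshev equation (1 - x^2) y'' - x y' + n^2 y = 0 (note the -x y' term, not -2x y') with n^2 = 36, so n = 6; the polynomial solution is T_6(x).
With y = sum_k a_k x^k, matching x^k gives (k+2)(k+1) a_{k+2} = (k^2 - n^2) a_k = (k - 6)(k + 6) a_k. The right side vanishes at k = 6, so the series with the parity of 6 terminates at degree 6.
Standard normalization: leading coefficient of T_n is 2^(n-1), so a_6 = 2^5 = 32. Work downward with a_k = (k+1)(k+2) a_{k+2} / ((k - 6)(k + 6)):
  a_4 = (5)(6)(32) / ((4 - 6)(4 + 6)) = 960/(-20) = -48
  a_2 = (3)(4)(-48) / ((2 - 6)(2 + 6)) = -576/(-32) = 18
  a_0 = (1)(2)(18) / ((0 - 6)(0 + 6)) = 36/(-36) = -1
Hence T_6(x) = 32 x^6 - 48 x^4 + 18 x^2 - 1.

T_6(x); series = 32 x^6 - 48 x^4 + 18 x^2 - 1


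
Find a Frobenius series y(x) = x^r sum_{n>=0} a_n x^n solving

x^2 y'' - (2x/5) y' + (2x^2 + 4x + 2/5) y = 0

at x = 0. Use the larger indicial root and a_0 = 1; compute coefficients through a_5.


Write in Frobenius form y'' + (p(x)/x) y' + (q(x)/x^2) y = 0:
  p(x) = -2/5,  q(x) = 2x^2 + 4x + 2/5.
Indicial equation: r(r-1) + (-2/5) r + (2/5) = 0 -> roots r_1 = 1, r_2 = 2/5.
Take r = r_1 = 1. Let y(x) = x^r sum_{n>=0} a_n x^n with a_0 = 1.
Substitute y = x^r sum a_n x^n and match x^{r+n}. The recurrence is
  D(n) a_n + 4 a_{n-1} + 2 a_{n-2} = 0,  where D(n) = (r+n)(r+n-1) + (-2/5)(r+n) + (2/5).
  a_n = [-4 a_{n-1} - 2 a_{n-2}] / D(n).
Since the indicial polynomial factors as (r - r_1)(r - r_2), D(n) = (r_1 + n - r_1)(r_1 + n - r_2) = n(n + 3/5).
Evaluating step by step (a_0 = 1):
  n = 1: D(1) = 1(1 + 3/5) = 8/5; numerator = -4(1) = -4; a_1 = (-4)/(8/5) = -5/2
  n = 2: D(2) = 2(2 + 3/5) = 26/5; numerator = -4(-5/2) - 2(1) = 8; a_2 = (8)/(26/5) = 20/13
  n = 3: D(3) = 3(3 + 3/5) = 54/5; numerator = -4(20/13) - 2(-5/2) = -15/13; a_3 = (-15/13)/(54/5) = -25/234
  n = 4: D(4) = 4(4 + 3/5) = 92/5; numerator = -4(-25/234) - 2(20/13) = -310/117; a_4 = (-310/117)/(92/5) = -775/5382
  n = 5: D(5) = 5(5 + 3/5) = 28; numerator = -4(-775/5382) - 2(-25/234) = 2125/2691; a_5 = (2125/2691)/(28) = 2125/75348

r = 1; a_0 = 1; a_1 = -5/2; a_2 = 20/13; a_3 = -25/234; a_4 = -775/5382; a_5 = 2125/75348


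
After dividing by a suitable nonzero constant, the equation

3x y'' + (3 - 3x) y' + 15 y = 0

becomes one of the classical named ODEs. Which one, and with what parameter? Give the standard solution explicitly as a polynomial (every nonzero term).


All three coefficients share the factor 3; dividing through by 3 gives  x y'' + (1 - x) y' + 5 y = 0.
This matches the Laguerre equation x y'' + (1 - x) y' + n y = 0 with n = 5; the polynomial solution is L_5(x).
With y = sum_k a_k x^k, matching x^k gives (k+1)k a_{k+1} + (k+1) a_{k+1} - k a_k + n a_k = 0, i.e. (k+1)^2 a_{k+1} = (k - n) a_k = (k - 5) a_k. The right side vanishes at k = 5, so the series terminates at degree 5.
Standard normalization L_n(0) = 1 gives a_0 = 1. Work upward with a_{k+1} = (k - 5) a_k / (k+1)^2:
  a_1 = (0 - 5)(1) / 1^2 = -5/1 = -5
  a_2 = (1 - 5)(-5) / 2^2 = 20/4 = 5
  a_3 = (2 - 5)(5) / 3^2 = -15/9 = -5/3
  a_4 = (3 - 5)(-5/3) / 4^2 = (10/3)/16 = 5/24
  a_5 = (4 - 5)(5/24) / 5^2 = (-5/24)/25 = -1/120
Hence L_5(x) = -x^5/120 + 5 x^4/24 - 5 x^3/3 + 5 x^2 - 5 x + 1.

L_5(x); series = -x^5/120 + 5 x^4/24 - 5 x^3/3 + 5 x^2 - 5 x + 1


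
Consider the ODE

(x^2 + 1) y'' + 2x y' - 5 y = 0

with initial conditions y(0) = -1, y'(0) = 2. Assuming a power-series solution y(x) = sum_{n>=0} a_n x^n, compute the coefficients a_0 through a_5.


Ansatz: y(x) = sum_{n>=0} a_n x^n, so y'(x) = sum_{n>=1} n a_n x^(n-1) and y''(x) = sum_{n>=2} n(n-1) a_n x^(n-2).
Substitute into P(x) y'' + Q(x) y' + R(x) y = 0 with P(x) = x^2 + 1, Q(x) = 2x, R(x) = -5, and match powers of x.
Initial conditions: a_0 = -1, a_1 = 2.
Setting the coefficient of each power of x to zero and solving order by order (substituting the coefficients already found):
  x^0: 2 a_2 - 5 a_0 = 0  ->  2 a_2 = 5 a_0 = -5  ->  a_2 = -5/2
  x^1: 6 a_3 - 3 a_1 = 0  ->  6 a_3 = 3 a_1 = 6  ->  a_3 = 1
  x^2: 12 a_4 + a_2 = 0  ->  12 a_4 = -a_2 = 5/2  ->  a_4 = 5/24
  x^3: 20 a_5 + 7 a_3 = 0  ->  20 a_5 = -7 a_3 = -7  ->  a_5 = -7/20
Truncated series: y(x) = -1 + 2 x - (5/2) x^2 + x^3 + (5/24) x^4 - (7/20) x^5 + O(x^6).

a_0 = -1; a_1 = 2; a_2 = -5/2; a_3 = 1; a_4 = 5/24; a_5 = -7/20


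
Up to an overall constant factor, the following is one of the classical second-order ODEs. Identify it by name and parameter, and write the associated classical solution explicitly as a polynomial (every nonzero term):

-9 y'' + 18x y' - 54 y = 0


All three coefficients share the factor -9; dividing through by -9 gives  y'' - 2x y' + 6 y = 0.
This matches the Hermite equation y'' - 2x y' + 2n y = 0 with 2n = 6, so n = 3; the polynomial solution is H_3(x).
With y = sum_k a_k x^k, matching x^k gives (k+2)(k+1) a_{k+2} = 2(k - n) a_k = 2(k - 3) a_k. The right side vanishes at k = 3, so the series with the parity of 3 terminates at degree 3.
Standard normalization: leading coefficient of H_n is 2^n, so a_3 = 2^3 = 8. Work downward with a_k = (k+1)(k+2) a_{k+2} / (2(k - n)):
  a_1 = (2)(3)(8) / (2(1 - 3)) = 48/(-4) = -12
Hence H_3(x) = 8 x^3 - 12 x.

H_3(x); series = 8 x^3 - 12 x


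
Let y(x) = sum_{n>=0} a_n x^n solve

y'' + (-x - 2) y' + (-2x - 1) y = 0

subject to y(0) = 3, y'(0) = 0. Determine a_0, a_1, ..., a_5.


Ansatz: y(x) = sum_{n>=0} a_n x^n, so y'(x) = sum_{n>=1} n a_n x^(n-1) and y''(x) = sum_{n>=2} n(n-1) a_n x^(n-2).
Substitute into P(x) y'' + Q(x) y' + R(x) y = 0 with P(x) = 1, Q(x) = -x - 2, R(x) = -2x - 1, and match powers of x.
Initial conditions: a_0 = 3, a_1 = 0.
Setting the coefficient of each power of x to zero and solving order by order (substituting the coefficients already found):
  x^0: 2 a_2 - 2 a_1 - a_0 = 0  ->  2 a_2 = 2 a_1 + a_0 = 3  ->  a_2 = 3/2
  x^1: 6 a_3 - 4 a_2 - 2 a_1 - 2 a_0 = 0  ->  6 a_3 = 4 a_2 + 2 a_1 + 2 a_0 = 12  ->  a_3 = 2
  x^2: 12 a_4 - 6 a_3 - 3 a_2 - 2 a_1 = 0  ->  12 a_4 = 6 a_3 + 3 a_2 + 2 a_1 = 33/2  ->  a_4 = 11/8
  x^3: 20 a_5 - 8 a_4 - 4 a_3 - 2 a_2 = 0  ->  20 a_5 = 8 a_4 + 4 a_3 + 2 a_2 = 22  ->  a_5 = 11/10
Truncated series: y(x) = 3 + (3/2) x^2 + 2 x^3 + (11/8) x^4 + (11/10) x^5 + O(x^6).

a_0 = 3; a_1 = 0; a_2 = 3/2; a_3 = 2; a_4 = 11/8; a_5 = 11/10


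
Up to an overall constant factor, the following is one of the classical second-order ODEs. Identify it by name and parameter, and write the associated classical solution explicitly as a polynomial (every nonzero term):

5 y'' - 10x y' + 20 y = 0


All three coefficients share the factor 5; dividing through by 5 gives  y'' - 2x y' + 4 y = 0.
This matches the Hermite equation y'' - 2x y' + 2n y = 0 with 2n = 4, so n = 2; the polynomial solution is H_2(x).
With y = sum_k a_k x^k, matching x^k gives (k+2)(k+1) a_{k+2} = 2(k - n) a_k = 2(k - 2) a_k. The right side vanishes at k = 2, so the series with the parity of 2 terminates at degree 2.
Standard normalization: leading coefficient of H_n is 2^n, so a_2 = 2^2 = 4. Work downward with a_k = (k+1)(k+2) a_{k+2} / (2(k - n)):
  a_0 = (1)(2)(4) / (2(0 - 2)) = 8/(-4) = -2
Hence H_2(x) = 4 x^2 - 2.

H_2(x); series = 4 x^2 - 2


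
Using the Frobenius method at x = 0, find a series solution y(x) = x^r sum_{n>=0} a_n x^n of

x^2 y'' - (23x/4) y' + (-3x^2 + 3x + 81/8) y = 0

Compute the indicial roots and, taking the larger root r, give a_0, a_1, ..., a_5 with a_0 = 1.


Write in Frobenius form y'' + (p(x)/x) y' + (q(x)/x^2) y = 0:
  p(x) = -23/4,  q(x) = -3x^2 + 3x + 81/8.
Indicial equation: r(r-1) + (-23/4) r + (81/8) = 0 -> roots r_1 = 9/2, r_2 = 9/4.
Take r = r_1 = 9/2. Let y(x) = x^r sum_{n>=0} a_n x^n with a_0 = 1.
Substitute y = x^r sum a_n x^n and match x^{r+n}. The recurrence is
  D(n) a_n + 3 a_{n-1} - 3 a_{n-2} = 0,  where D(n) = (r+n)(r+n-1) + (-23/4)(r+n) + (81/8).
  a_n = [-3 a_{n-1} + 3 a_{n-2}] / D(n).
Since the indicial polynomial factors as (r - r_1)(r - r_2), D(n) = (r_1 + n - r_1)(r_1 + n - r_2) = n(n + 9/4).
Evaluating step by step (a_0 = 1):
  n = 1: D(1) = 1(1 + 9/4) = 13/4; numerator = -3(1) = -3; a_1 = (-3)/(13/4) = -12/13
  n = 2: D(2) = 2(2 + 9/4) = 17/2; numerator = -3(-12/13) + 3(1) = 75/13; a_2 = (75/13)/(17/2) = 150/221
  n = 3: D(3) = 3(3 + 9/4) = 63/4; numerator = -3(150/221) + 3(-12/13) = -1062/221; a_3 = (-1062/221)/(63/4) = -472/1547
  n = 4: D(4) = 4(4 + 9/4) = 25; numerator = -3(-472/1547) + 3(150/221) = 4566/1547; a_4 = (4566/1547)/(25) = 4566/38675
  n = 5: D(5) = 5(5 + 9/4) = 145/4; numerator = -3(4566/38675) + 3(-472/1547) = -7014/5525; a_5 = (-7014/5525)/(145/4) = -28056/801125

r = 9/2; a_0 = 1; a_1 = -12/13; a_2 = 150/221; a_3 = -472/1547; a_4 = 4566/38675; a_5 = -28056/801125


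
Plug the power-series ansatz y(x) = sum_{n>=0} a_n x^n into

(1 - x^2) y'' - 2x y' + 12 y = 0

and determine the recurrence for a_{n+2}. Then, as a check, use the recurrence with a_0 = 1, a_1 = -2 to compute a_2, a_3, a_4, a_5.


Substitute y = sum_n a_n x^n.
(1 - 1 x^2) y'' contributes (n+2)(n+1) a_{n+2} - n(n-1) a_n at x^n.
-2 x y'(x) contributes -2 n a_n at x^n.
12 y(x) contributes 12 a_n at x^n.
Matching x^n: (n+2)(n+1) a_{n+2} + (-n(n-1) - 2 n + 12) a_n = 0.
Thus a_{n+2} = (n(n-1) + 2 n - 12) / ((n+1)(n+2)) * a_n.

Check with a_0 = 1, a_1 = -2 (apply the recurrence for n = 0, 1, 2, 3): a_0 = 1, a_1 = -2, a_2 = -6, a_3 = 10/3, a_4 = 3, a_5 = 0.

a_(n+2) = (n(n-1) + 2 n - 12) / ((n+1)(n+2)) * a_n; check: a_0 = 1, a_1 = -2, a_2 = -6, a_3 = 10/3, a_4 = 3, a_5 = 0


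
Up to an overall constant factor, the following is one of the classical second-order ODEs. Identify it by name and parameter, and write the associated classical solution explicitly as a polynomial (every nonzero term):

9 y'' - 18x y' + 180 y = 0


All three coefficients share the factor 9; dividing through by 9 gives  y'' - 2x y' + 20 y = 0.
This matches the Hermite equation y'' - 2x y' + 2n y = 0 with 2n = 20, so n = 10; the polynomial solution is H_10(x).
With y = sum_k a_k x^k, matching x^k gives (k+2)(k+1) a_{k+2} = 2(k - n) a_k = 2(k - 10) a_k. The right side vanishes at k = 10, so the series with the parity of 10 terminates at degree 10.
Standard normalization: leading coefficient of H_n is 2^n, so a_10 = 2^10 = 1024. Work downward with a_k = (k+1)(k+2) a_{k+2} / (2(k - n)):
  a_8 = (9)(10)(1024) / (2(8 - 10)) = 92160/(-4) = -23040
  a_6 = (7)(8)(-23040) / (2(6 - 10)) = -1290240/(-8) = 161280
  a_4 = (5)(6)(161280) / (2(4 - 10)) = 4838400/(-12) = -403200
  a_2 = (3)(4)(-403200) / (2(2 - 10)) = -4838400/(-16) = 302400
  a_0 = (1)(2)(302400) / (2(0 - 10)) = 604800/(-20) = -30240
Hence H_10(x) = 1024 x^10 - 23040 x^8 + 161280 x^6 - 403200 x^4 + 302400 x^2 - 30240.

H_10(x); series = 1024 x^10 - 23040 x^8 + 161280 x^6 - 403200 x^4 + 302400 x^2 - 30240


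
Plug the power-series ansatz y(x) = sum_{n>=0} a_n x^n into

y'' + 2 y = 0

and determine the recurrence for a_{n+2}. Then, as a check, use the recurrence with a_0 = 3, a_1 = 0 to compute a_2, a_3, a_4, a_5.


Substitute y = sum_n a_n x^n into y'' + (const) y = 0.
y''(x) = sum_{n>=0} (n+2)(n+1) a_{n+2} x^n.
The ODE becomes sum_n [(n+2)(n+1) a_{n+2} + 2 a_n] x^n = 0.
Setting each coefficient to zero gives the recurrence:
  (n+2)(n+1) a_{n+2} + 2 a_n = 0,
  a_{n+2} = -2 / ((n+1)(n+2)) a_n.

Check with a_0 = 3, a_1 = 0 (apply the recurrence for n = 0, 1, 2, 3): a_0 = 3, a_1 = 0, a_2 = -3, a_3 = 0, a_4 = 1/2, a_5 = 0.

a_{n+2} = -2/((n+1)(n+2)) * a_n; check: a_0 = 3, a_1 = 0, a_2 = -3, a_3 = 0, a_4 = 1/2, a_5 = 0


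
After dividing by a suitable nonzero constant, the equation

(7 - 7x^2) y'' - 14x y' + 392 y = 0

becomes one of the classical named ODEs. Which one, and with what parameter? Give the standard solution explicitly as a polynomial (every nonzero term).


All three coefficients share the factor 7; dividing through by 7 gives  (1 - x^2) y'' - 2x y' + 56 y = 0.
This matches the Legendre equation (1 - x^2) y'' - 2x y' + n(n+1) y = 0 (note the -2x y' term) with n(n+1) = 56, so n = 7; the polynomial solution is P_7(x).
With y = sum_k a_k x^k, matching x^k gives (k+2)(k+1) a_{k+2} = [k(k+1) - n(n+1)] a_k = (k - 7)(k + 8) a_k. The right side vanishes at k = 7, so the series with the parity of 7 terminates at degree 7.
Standard normalization (P_n(1) = 1): leading coefficient (2n)!/(2^n (n!)^2) = 87178291200/(128*25401600) = 429/16, so a_7 = 429/16. Work downward with a_k = (k+1)(k+2) a_{k+2} / ((k - 7)(k + 8)):
  a_5 = (6)(7)(429/16) / ((5 - 7)(5 + 8)) = (9009/8)/(-26) = -693/16
  a_3 = (4)(5)(-693/16) / ((3 - 7)(3 + 8)) = (-3465/4)/(-44) = 315/16
  a_1 = (2)(3)(315/16) / ((1 - 7)(1 + 8)) = (945/8)/(-54) = -35/16
Hence P_7(x) = 429 x^7/16 - 693 x^5/16 + 315 x^3/16 - 35 x/16.

P_7(x); series = 429 x^7/16 - 693 x^5/16 + 315 x^3/16 - 35 x/16


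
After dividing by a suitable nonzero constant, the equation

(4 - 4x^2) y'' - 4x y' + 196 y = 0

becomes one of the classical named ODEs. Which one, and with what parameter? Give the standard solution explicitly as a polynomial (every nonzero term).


All three coefficients share the factor 4; dividing through by 4 gives  (1 - x^2) y'' - x y' + 49 y = 0.
This matches the Chebyshev equation (1 - x^2) y'' - x y' + n^2 y = 0 (note the -x y' term, not -2x y') with n^2 = 49, so n = 7; the polynomial solution is T_7(x).
With y = sum_k a_k x^k, matching x^k gives (k+2)(k+1) a_{k+2} = (k^2 - n^2) a_k = (k - 7)(k + 7) a_k. The right side vanishes at k = 7, so the series with the parity of 7 terminates at degree 7.
Standard normalization: leading coefficient of T_n is 2^(n-1), so a_7 = 2^6 = 64. Work downward with a_k = (k+1)(k+2) a_{k+2} / ((k - 7)(k + 7)):
  a_5 = (6)(7)(64) / ((5 - 7)(5 + 7)) = 2688/(-24) = -112
  a_3 = (4)(5)(-112) / ((3 - 7)(3 + 7)) = -2240/(-40) = 56
  a_1 = (2)(3)(56) / ((1 - 7)(1 + 7)) = 336/(-48) = -7
Hence T_7(x) = 64 x^7 - 112 x^5 + 56 x^3 - 7 x.

T_7(x); series = 64 x^7 - 112 x^5 + 56 x^3 - 7 x


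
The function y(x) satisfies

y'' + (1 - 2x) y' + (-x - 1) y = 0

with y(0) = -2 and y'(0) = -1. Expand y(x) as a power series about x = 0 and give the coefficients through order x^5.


Ansatz: y(x) = sum_{n>=0} a_n x^n, so y'(x) = sum_{n>=1} n a_n x^(n-1) and y''(x) = sum_{n>=2} n(n-1) a_n x^(n-2).
Substitute into P(x) y'' + Q(x) y' + R(x) y = 0 with P(x) = 1, Q(x) = 1 - 2x, R(x) = -x - 1, and match powers of x.
Initial conditions: a_0 = -2, a_1 = -1.
Setting the coefficient of each power of x to zero and solving order by order (substituting the coefficients already found):
  x^0: 2 a_2 + a_1 - a_0 = 0  ->  2 a_2 = -a_1 + a_0 = -1  ->  a_2 = -1/2
  x^1: 6 a_3 + 2 a_2 - 3 a_1 - a_0 = 0  ->  6 a_3 = -2 a_2 + 3 a_1 + a_0 = -4  ->  a_3 = -2/3
  x^2: 12 a_4 + 3 a_3 - 5 a_2 - a_1 = 0  ->  12 a_4 = -3 a_3 + 5 a_2 + a_1 = -3/2  ->  a_4 = -1/8
  x^3: 20 a_5 + 4 a_4 - 7 a_3 - a_2 = 0  ->  20 a_5 = -4 a_4 + 7 a_3 + a_2 = -14/3  ->  a_5 = -7/30
Truncated series: y(x) = -2 - x - (1/2) x^2 - (2/3) x^3 - (1/8) x^4 - (7/30) x^5 + O(x^6).

a_0 = -2; a_1 = -1; a_2 = -1/2; a_3 = -2/3; a_4 = -1/8; a_5 = -7/30


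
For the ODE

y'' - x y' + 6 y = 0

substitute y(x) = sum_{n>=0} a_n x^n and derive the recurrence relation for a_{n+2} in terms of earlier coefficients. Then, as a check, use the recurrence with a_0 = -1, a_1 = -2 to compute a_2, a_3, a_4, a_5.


Substitute y = sum_n a_n x^n.
y''(x) has coefficient (n+2)(n+1) a_{n+2} at x^n;
-x y'(x) has coefficient -n a_n at x^n (shift);
6 y(x) has coefficient 6 a_n at x^n.
Matching x^n: (n+2)(n+1) a_{n+2} + (-n + 6) a_n = 0.
Thus a_{n+2} = (n - 6) / ((n+1)(n+2)) * a_n.

Check with a_0 = -1, a_1 = -2 (apply the recurrence for n = 0, 1, 2, 3): a_0 = -1, a_1 = -2, a_2 = 3, a_3 = 5/3, a_4 = -1, a_5 = -1/4.

a_(n+2) = (n - 6) / ((n+1)(n+2)) * a_n; check: a_0 = -1, a_1 = -2, a_2 = 3, a_3 = 5/3, a_4 = -1, a_5 = -1/4


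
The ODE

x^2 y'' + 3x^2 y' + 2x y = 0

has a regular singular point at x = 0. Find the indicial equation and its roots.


Divide by x^2 to reach normal form y'' + P_1(x) y' + P_2(x) y = 0 with P_1(x) = 3 and P_2(x) = 2/x.
x = 0 is a singular point because the y-coefficient 2/x has a pole at x = 0.
It is a regular singular point because x P_1(x) = p(x) = 3x and x^2 P_2(x) = q(x) = 2x are polynomials, hence analytic at x = 0.
p(0) = 0,  q(0) = 0.
Indicial equation: r(r-1) + p(0) r + q(0) = 0, i.e. r^2 + (p(0) - 1) r + q(0) = 0, i.e. r^2 - 1 r = 0.
Discriminant: (-1)^2 - 4(0) = 1, so r = (1 ± 1)/2.
Solving: r_1 = 1, r_2 = 0.

indicial: r^2 - 1 r = 0; roots r_1 = 1, r_2 = 0


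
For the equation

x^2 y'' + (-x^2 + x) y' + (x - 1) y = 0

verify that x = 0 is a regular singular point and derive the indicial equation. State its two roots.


Divide by x^2 to reach normal form y'' + P_1(x) y' + P_2(x) y = 0 with P_1(x) = -1 + 1/x and P_2(x) = 1/x - 1/x^2.
x = 0 is a singular point because the y'-coefficient -1 + 1/x has a pole at x = 0 and the y-coefficient 1/x - 1/x^2 has a pole at x = 0.
It is a regular singular point because x P_1(x) = p(x) = 1 - x and x^2 P_2(x) = q(x) = x - 1 are polynomials, hence analytic at x = 0.
p(0) = 1,  q(0) = -1.
Indicial equation: r(r-1) + p(0) r + q(0) = 0, i.e. r^2 + (p(0) - 1) r + q(0) = 0, i.e. r^2 - 1 = 0.
Discriminant: (0)^2 - 4(-1) = 4, so r = (0 ± 2)/2.
Solving: r_1 = 1, r_2 = -1.

indicial: r^2 - 1 = 0; roots r_1 = 1, r_2 = -1


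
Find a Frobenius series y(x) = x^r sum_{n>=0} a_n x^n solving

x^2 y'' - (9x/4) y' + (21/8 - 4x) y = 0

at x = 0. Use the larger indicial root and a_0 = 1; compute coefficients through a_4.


Write in Frobenius form y'' + (p(x)/x) y' + (q(x)/x^2) y = 0:
  p(x) = -9/4,  q(x) = 21/8 - 4x.
Indicial equation: r(r-1) + (-9/4) r + (21/8) = 0 -> roots r_1 = 7/4, r_2 = 3/2.
Take r = r_1 = 7/4. Let y(x) = x^r sum_{n>=0} a_n x^n with a_0 = 1.
Substitute y = x^r sum a_n x^n and match x^{r+n}. The recurrence is
  D(n) a_n - 4 a_{n-1} = 0,  where D(n) = (r+n)(r+n-1) + (-9/4)(r+n) + (21/8).
  a_n = 4 / D(n) * a_{n-1}.
Since the indicial polynomial factors as (r - r_1)(r - r_2), D(n) = (r_1 + n - r_1)(r_1 + n - r_2) = n(n + 1/4).
Evaluating step by step (a_0 = 1):
  n = 1: D(1) = 1(1 + 1/4) = 5/4; numerator = 4(1) = 4; a_1 = (4)/(5/4) = 16/5
  n = 2: D(2) = 2(2 + 1/4) = 9/2; numerator = 4(16/5) = 64/5; a_2 = (64/5)/(9/2) = 128/45
  n = 3: D(3) = 3(3 + 1/4) = 39/4; numerator = 4(128/45) = 512/45; a_3 = (512/45)/(39/4) = 2048/1755
  n = 4: D(4) = 4(4 + 1/4) = 17; numerator = 4(2048/1755) = 8192/1755; a_4 = (8192/1755)/(17) = 8192/29835

r = 7/4; a_0 = 1; a_1 = 16/5; a_2 = 128/45; a_3 = 2048/1755; a_4 = 8192/29835


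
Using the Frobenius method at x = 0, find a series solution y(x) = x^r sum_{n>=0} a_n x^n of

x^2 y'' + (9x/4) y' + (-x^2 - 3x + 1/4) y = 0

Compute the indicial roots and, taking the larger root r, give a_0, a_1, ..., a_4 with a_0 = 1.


Write in Frobenius form y'' + (p(x)/x) y' + (q(x)/x^2) y = 0:
  p(x) = 9/4,  q(x) = -x^2 - 3x + 1/4.
Indicial equation: r(r-1) + (9/4) r + (1/4) = 0 -> roots r_1 = -1/4, r_2 = -1.
Take r = r_1 = -1/4. Let y(x) = x^r sum_{n>=0} a_n x^n with a_0 = 1.
Substitute y = x^r sum a_n x^n and match x^{r+n}. The recurrence is
  D(n) a_n - 3 a_{n-1} - 1 a_{n-2} = 0,  where D(n) = (r+n)(r+n-1) + (9/4)(r+n) + (1/4).
  a_n = [3 a_{n-1} + 1 a_{n-2}] / D(n).
Since the indicial polynomial factors as (r - r_1)(r - r_2), D(n) = (r_1 + n - r_1)(r_1 + n - r_2) = n(n + 3/4).
Evaluating step by step (a_0 = 1):
  n = 1: D(1) = 1(1 + 3/4) = 7/4; numerator = 3(1) = 3; a_1 = (3)/(7/4) = 12/7
  n = 2: D(2) = 2(2 + 3/4) = 11/2; numerator = 3(12/7) + 1(1) = 43/7; a_2 = (43/7)/(11/2) = 86/77
  n = 3: D(3) = 3(3 + 3/4) = 45/4; numerator = 3(86/77) + 1(12/7) = 390/77; a_3 = (390/77)/(45/4) = 104/231
  n = 4: D(4) = 4(4 + 3/4) = 19; numerator = 3(104/231) + 1(86/77) = 190/77; a_4 = (190/77)/(19) = 10/77

r = -1/4; a_0 = 1; a_1 = 12/7; a_2 = 86/77; a_3 = 104/231; a_4 = 10/77
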